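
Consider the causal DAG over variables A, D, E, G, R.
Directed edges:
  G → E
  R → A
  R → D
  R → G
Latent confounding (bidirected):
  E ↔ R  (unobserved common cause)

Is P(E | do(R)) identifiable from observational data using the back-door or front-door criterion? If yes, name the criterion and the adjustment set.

P(E|do(R)): frontdoor, adjust for {G}.

desc(R)\{R}={A,D,E,G}; candidates ⊆ {—}.
R↔E: latent back-door arc(s) into R.
size 0: {}; under {} R still reaches {E} ∋ E.
R↔E cannot be blocked by any observed set — no back-door set.
{G}: (i) intercepts every directed R→E path; (ii) no back-door R→{G}; (iii) {R} blocks every back-door {G}→E. Front-door holds.
P(E|do(R)) = Σ_{G} P(G|R) Σ_{R'} P(E|G,R')P(R').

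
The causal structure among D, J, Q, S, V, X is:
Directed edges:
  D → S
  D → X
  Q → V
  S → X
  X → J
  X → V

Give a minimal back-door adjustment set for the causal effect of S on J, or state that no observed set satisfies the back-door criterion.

desc(S)\{S}={J,V,X}; candidates ⊆ {D,Q}.
size 0: {}; under {} S still reaches {D,J,V,X} ∋ J.
{D}: S⊥J given {D} in G with S→· removed — back-door holds.

S→J: minimal back-door set {D}.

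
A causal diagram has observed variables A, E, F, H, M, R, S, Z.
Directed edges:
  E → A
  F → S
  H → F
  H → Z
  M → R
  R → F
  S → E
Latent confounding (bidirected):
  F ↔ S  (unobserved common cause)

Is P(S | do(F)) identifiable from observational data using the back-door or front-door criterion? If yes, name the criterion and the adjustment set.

P(S|do(F)): not identifiable (no BD/FD set).

desc(F)\{F}={A,E,S}; candidates ⊆ {H,M,R,Z}.
F↔S: latent back-door arc(s) into F.
size 0: {}; under {} F still reaches {A,E,H,M,R,S,Z} ∋ S.
size 1: {H}, {M}, {R} …(+1); under {H} F still reaches {A,E,M,R,S} ∋ S.
size 2: {H,M}, {H,R}, {H,Z} …(+3); under {H,M} F still reaches {A,E,R,S} ∋ S.
F↔S cannot be blocked by any observed set — no back-door set.
No mediator lies on a directed F→…→S path.
Neither criterion identifies P(S|do(F)) in this graph.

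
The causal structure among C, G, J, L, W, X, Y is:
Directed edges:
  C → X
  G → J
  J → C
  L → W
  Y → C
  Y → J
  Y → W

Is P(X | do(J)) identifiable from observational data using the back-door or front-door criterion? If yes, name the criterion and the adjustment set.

P(X|do(J)): backdoor, adjust for {Y}.

desc(J)\{J}={C,X}; candidates ⊆ {G,L,W,Y}.
size 0: {}; under {} J still reaches {C,G,W,X,Y} ∋ X.
{Y}: J⊥X given {Y} in G with J→· removed — back-door holds.
P(X|do(J)) = Σ_{Y} P(X|J,Y)·P(Y).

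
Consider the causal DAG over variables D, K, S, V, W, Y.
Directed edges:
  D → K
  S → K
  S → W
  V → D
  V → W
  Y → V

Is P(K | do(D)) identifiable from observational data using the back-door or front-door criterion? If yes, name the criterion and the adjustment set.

desc(D)\{D}={K}; candidates ⊆ {S,V,W,Y}.
∅: D⊥K given ∅ in G with D→· removed — back-door holds.
P(K|do(D)) = P(K|D) — no adjustment needed.

P(K|do(D)): backdoor, adjust for ∅.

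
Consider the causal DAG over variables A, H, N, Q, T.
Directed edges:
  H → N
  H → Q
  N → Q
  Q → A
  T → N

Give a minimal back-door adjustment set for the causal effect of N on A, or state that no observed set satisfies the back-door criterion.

desc(N)\{N}={A,Q}; candidates ⊆ {H,T}.
size 0: {}; under {} N still reaches {A,H,Q,T} ∋ A.
{H}: N⊥A given {H} in G with N→· removed — back-door holds.

N→A: minimal back-door set {H}.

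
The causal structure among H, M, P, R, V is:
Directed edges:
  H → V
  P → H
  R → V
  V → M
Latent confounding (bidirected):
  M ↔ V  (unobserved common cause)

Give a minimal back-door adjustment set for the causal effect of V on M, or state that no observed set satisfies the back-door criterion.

V→M: no observed back-door set.

desc(V)\{V}={M}; candidates ⊆ {H,P,R}.
V↔M: latent back-door arc(s) into V.
size 0: {}; under {} V still reaches {H,M,P,R} ∋ M.
size 1: {H}, {P}, {R}; under {H} V still reaches {M,R} ∋ M.
size 2: {H,P}, {H,R}, {P,R}; under {H,P} V still reaches {M,R} ∋ M.
V↔M cannot be blocked by any observed set — no back-door set.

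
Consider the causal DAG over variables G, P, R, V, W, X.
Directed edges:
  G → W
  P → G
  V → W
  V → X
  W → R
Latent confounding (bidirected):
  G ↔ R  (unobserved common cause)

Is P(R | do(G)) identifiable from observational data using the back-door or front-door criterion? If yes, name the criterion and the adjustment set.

P(R|do(G)): frontdoor, adjust for {W}.

desc(G)\{G}={R,W}; candidates ⊆ {P,V,X}.
G↔R: latent back-door arc(s) into G.
size 0: {}; under {} G still reaches {P,R} ∋ R.
size 1: {P}, {V}, {X}; under {P} G still reaches {R} ∋ R.
size 2: {P,V}, {P,X}, {V,X}; under {P,V} G still reaches {R} ∋ R.
G↔R cannot be blocked by any observed set — no back-door set.
{W}: (i) intercepts every directed G→R path; (ii) no back-door G→{W}; (iii) {G} blocks every back-door {W}→R. Front-door holds.
P(R|do(G)) = Σ_{W} P(W|G) Σ_{G'} P(R|W,G')P(G').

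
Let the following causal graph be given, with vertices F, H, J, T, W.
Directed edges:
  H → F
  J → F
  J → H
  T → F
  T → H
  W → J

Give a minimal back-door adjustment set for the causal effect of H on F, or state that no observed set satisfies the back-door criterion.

desc(H)\{H}={F}; candidates ⊆ {J,T,W}.
size 0: {}; under {} H still reaches {F,J,T,W} ∋ F.
size 1: {J}, {T}, {W}; under {J} H still reaches {F,T} ∋ F.
{J,T}: H⊥F given {J,T} in G with H→· removed — back-door holds.

H→F: minimal back-door set {J, T}.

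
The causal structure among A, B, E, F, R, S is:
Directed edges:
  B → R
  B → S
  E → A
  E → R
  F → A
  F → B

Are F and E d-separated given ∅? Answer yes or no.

Bayes-Ball from F | ∅ reaches {A,B,R,S}.
E ∉ reach(F|∅) ⇒ F ⊥ E | ∅.

Yes — F ⊥ E | ∅.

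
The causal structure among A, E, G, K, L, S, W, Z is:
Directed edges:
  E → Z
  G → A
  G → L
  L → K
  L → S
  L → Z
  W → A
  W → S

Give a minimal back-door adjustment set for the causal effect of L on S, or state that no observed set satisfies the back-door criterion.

L→S: minimal back-door set ∅.

desc(L)\{L}={K,S,Z}; candidates ⊆ {A,E,G,W}.
∅: L⊥S given ∅ in G with L→· removed — back-door holds.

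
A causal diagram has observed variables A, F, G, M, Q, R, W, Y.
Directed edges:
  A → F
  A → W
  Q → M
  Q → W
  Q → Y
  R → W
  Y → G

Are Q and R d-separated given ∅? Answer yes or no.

Yes — Q ⊥ R | ∅.

Bayes-Ball from Q | ∅ reaches {G,M,W,Y}.
R ∉ reach(Q|∅) ⇒ Q ⊥ R | ∅.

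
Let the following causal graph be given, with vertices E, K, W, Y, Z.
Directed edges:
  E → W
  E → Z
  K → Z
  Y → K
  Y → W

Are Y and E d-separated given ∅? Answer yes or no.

Bayes-Ball from Y | ∅ reaches {K,W,Z}.
E ∉ reach(Y|∅) ⇒ Y ⊥ E | ∅.

Yes — Y ⊥ E | ∅.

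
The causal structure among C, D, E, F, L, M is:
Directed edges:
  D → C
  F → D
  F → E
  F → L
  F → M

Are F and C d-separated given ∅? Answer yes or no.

No — F and C are d-connected given ∅.

Bayes-Ball from F | ∅ reaches {C,D,E,L,M}.
C ∈ reach(F|∅) ⇒ F ⊥̸ C | ∅.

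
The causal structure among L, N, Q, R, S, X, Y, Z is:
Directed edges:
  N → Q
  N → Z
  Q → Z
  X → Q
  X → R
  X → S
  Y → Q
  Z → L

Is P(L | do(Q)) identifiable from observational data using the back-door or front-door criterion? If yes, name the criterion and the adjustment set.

P(L|do(Q)): backdoor, adjust for {N}.

desc(Q)\{Q}={L,Z}; candidates ⊆ {N,R,S,X,Y}.
size 0: {}; under {} Q still reaches {L,N,R,S,X,Y,Z} ∋ L.
{N}: Q⊥L given {N} in G with Q→· removed — back-door holds.
P(L|do(Q)) = Σ_{N} P(L|Q,N)·P(N).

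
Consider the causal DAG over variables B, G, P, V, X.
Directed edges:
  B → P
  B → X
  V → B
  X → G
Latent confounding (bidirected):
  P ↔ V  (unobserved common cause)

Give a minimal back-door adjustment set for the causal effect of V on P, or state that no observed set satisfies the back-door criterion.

V→P: no observed back-door set.

desc(V)\{V}={B,G,P,X}; candidates ⊆ {—}.
V↔P: latent back-door arc(s) into V.
size 0: {}; under {} V still reaches {P} ∋ P.
V↔P cannot be blocked by any observed set — no back-door set.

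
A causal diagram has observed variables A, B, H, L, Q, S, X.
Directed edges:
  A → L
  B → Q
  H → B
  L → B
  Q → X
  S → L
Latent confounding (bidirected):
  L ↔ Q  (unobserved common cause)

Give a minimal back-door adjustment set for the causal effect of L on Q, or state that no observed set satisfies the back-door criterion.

desc(L)\{L}={B,Q,X}; candidates ⊆ {A,H,S}.
L↔Q: latent back-door arc(s) into L.
size 0: {}; under {} L still reaches {A,Q,S,X} ∋ Q.
size 1: {A}, {H}, {S}; under {A} L still reaches {Q,S,X} ∋ Q.
size 2: {A,H}, {A,S}, {H,S}; under {A,H} L still reaches {Q,S,X} ∋ Q.
L↔Q cannot be blocked by any observed set — no back-door set.

L→Q: no observed back-door set.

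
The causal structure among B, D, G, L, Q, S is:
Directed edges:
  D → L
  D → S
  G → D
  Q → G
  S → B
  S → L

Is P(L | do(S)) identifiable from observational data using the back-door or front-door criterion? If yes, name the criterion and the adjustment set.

desc(S)\{S}={B,L}; candidates ⊆ {D,G,Q}.
size 0: {}; under {} S still reaches {D,G,L,Q} ∋ L.
{D}: S⊥L given {D} in G with S→· removed — back-door holds.
P(L|do(S)) = Σ_{D} P(L|S,D)·P(D).

P(L|do(S)): backdoor, adjust for {D}.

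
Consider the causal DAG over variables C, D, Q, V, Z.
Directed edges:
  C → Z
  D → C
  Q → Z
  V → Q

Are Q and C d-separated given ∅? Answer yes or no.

Yes — Q ⊥ C | ∅.

Bayes-Ball from Q | ∅ reaches {V,Z}.
C ∉ reach(Q|∅) ⇒ Q ⊥ C | ∅.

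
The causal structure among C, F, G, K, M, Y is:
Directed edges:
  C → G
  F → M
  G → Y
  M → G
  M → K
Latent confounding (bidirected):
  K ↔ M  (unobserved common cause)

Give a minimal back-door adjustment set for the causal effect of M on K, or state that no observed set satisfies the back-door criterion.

desc(M)\{M}={G,K,Y}; candidates ⊆ {C,F}.
M↔K: latent back-door arc(s) into M.
size 0: {}; under {} M still reaches {F,K} ∋ K.
size 1: {C}, {F}; under {C} M still reaches {F,K} ∋ K.
size 2: {C,F}; under {C,F} M still reaches {K} ∋ K.
M↔K cannot be blocked by any observed set — no back-door set.

M→K: no observed back-door set.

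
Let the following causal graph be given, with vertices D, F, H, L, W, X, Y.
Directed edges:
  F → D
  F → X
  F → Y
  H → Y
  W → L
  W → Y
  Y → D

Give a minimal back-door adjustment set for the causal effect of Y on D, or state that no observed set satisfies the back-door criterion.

Y→D: minimal back-door set {F}.

desc(Y)\{Y}={D}; candidates ⊆ {F,H,L,W,X}.
size 0: {}; under {} Y still reaches {D,F,H,L,W,X} ∋ D.
{F}: Y⊥D given {F} in G with Y→· removed — back-door holds.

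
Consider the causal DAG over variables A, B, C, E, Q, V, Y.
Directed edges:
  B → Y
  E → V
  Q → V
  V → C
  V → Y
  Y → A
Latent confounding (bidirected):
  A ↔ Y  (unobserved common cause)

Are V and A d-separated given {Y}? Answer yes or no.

Bayes-Ball from V | {Y} reaches {A,B,C,E,Q}.
A ∈ reach(V|{Y}) ⇒ V ⊥̸ A | {Y}.

No — V and A are d-connected given {Y}.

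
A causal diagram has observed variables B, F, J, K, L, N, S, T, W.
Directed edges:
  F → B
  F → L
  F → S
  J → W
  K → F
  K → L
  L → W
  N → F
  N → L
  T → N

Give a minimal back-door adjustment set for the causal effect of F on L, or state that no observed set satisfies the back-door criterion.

F→L: minimal back-door set {K, N}.

desc(F)\{F}={B,L,S,W}; candidates ⊆ {J,K,N,T}.
size 0: {}; under {} F still reaches {K,L,N,T,W} ∋ L.
size 1: {J}, {K}, {N} …(+1); under {J} F still reaches {K,L,N,T,W} ∋ L.
{K,N}: F⊥L given {K,N} in G with F→· removed — back-door holds.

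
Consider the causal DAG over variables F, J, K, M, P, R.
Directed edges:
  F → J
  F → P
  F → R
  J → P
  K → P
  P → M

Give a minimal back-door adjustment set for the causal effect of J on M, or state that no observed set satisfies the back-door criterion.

J→M: minimal back-door set {F}.

desc(J)\{J}={M,P}; candidates ⊆ {F,K,R}.
size 0: {}; under {} J still reaches {F,M,P,R} ∋ M.
{F}: J⊥M given {F} in G with J→· removed — back-door holds.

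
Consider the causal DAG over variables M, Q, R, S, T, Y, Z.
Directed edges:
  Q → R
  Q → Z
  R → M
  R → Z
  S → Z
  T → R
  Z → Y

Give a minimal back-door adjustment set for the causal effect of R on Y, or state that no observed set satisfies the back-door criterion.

desc(R)\{R}={M,Y,Z}; candidates ⊆ {Q,S,T}.
size 0: {}; under {} R still reaches {Q,T,Y,Z} ∋ Y.
{Q}: R⊥Y given {Q} in G with R→· removed — back-door holds.

R→Y: minimal back-door set {Q}.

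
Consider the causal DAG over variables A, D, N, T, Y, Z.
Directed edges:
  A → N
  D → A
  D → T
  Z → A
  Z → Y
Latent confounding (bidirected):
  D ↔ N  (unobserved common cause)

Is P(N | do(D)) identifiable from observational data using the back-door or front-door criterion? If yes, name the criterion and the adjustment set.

P(N|do(D)): frontdoor, adjust for {A}.

desc(D)\{D}={A,N,T}; candidates ⊆ {Y,Z}.
D↔N: latent back-door arc(s) into D.
size 0: {}; under {} D still reaches {N} ∋ N.
size 1: {Y}, {Z}; under {Y} D still reaches {N} ∋ N.
size 2: {Y,Z}; under {Y,Z} D still reaches {N} ∋ N.
D↔N cannot be blocked by any observed set — no back-door set.
{A}: (i) intercepts every directed D→N path; (ii) no back-door D→{A}; (iii) {D} blocks every back-door {A}→N. Front-door holds.
P(N|do(D)) = Σ_{A} P(A|D) Σ_{D'} P(N|A,D')P(D').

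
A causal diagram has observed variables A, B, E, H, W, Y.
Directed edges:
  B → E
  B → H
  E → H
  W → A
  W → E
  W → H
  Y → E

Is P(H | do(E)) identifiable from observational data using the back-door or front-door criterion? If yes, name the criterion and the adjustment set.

P(H|do(E)): backdoor, adjust for {B, W}.

desc(E)\{E}={H}; candidates ⊆ {A,B,W,Y}.
size 0: {}; under {} E still reaches {A,B,H,W,Y} ∋ H.
size 1: {A}, {B}, {W} …(+1); under {A} E still reaches {B,H,W,Y} ∋ H.
{B,W}: E⊥H given {B,W} in G with E→· removed — back-door holds.
P(H|do(E)) = Σ_{B,W} P(H|E,B,W)·P(B,W).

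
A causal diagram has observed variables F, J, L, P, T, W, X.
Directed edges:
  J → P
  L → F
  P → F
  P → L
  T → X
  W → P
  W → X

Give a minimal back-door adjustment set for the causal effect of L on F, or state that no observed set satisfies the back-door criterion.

desc(L)\{L}={F}; candidates ⊆ {J,P,T,W,X}.
size 0: {}; under {} L still reaches {F,J,P,W,X} ∋ F.
{P}: L⊥F given {P} in G with L→· removed — back-door holds.

L→F: minimal back-door set {P}.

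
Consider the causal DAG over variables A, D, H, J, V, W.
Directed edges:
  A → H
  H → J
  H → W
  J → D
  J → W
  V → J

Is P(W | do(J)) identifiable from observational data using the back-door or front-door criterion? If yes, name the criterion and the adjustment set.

P(W|do(J)): backdoor, adjust for {H}.

desc(J)\{J}={D,W}; candidates ⊆ {A,H,V}.
size 0: {}; under {} J still reaches {A,H,V,W} ∋ W.
{H}: J⊥W given {H} in G with J→· removed — back-door holds.
P(W|do(J)) = Σ_{H} P(W|J,H)·P(H).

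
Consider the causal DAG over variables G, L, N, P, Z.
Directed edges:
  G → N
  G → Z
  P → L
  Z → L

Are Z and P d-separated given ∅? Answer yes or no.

Yes — Z ⊥ P | ∅.

Bayes-Ball from Z | ∅ reaches {G,L,N}.
P ∉ reach(Z|∅) ⇒ Z ⊥ P | ∅.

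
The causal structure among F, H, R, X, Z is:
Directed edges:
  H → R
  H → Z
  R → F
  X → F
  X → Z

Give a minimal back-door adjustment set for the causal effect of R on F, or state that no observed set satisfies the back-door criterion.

R→F: minimal back-door set ∅.

desc(R)\{R}={F}; candidates ⊆ {H,X,Z}.
∅: R⊥F given ∅ in G with R→· removed — back-door holds.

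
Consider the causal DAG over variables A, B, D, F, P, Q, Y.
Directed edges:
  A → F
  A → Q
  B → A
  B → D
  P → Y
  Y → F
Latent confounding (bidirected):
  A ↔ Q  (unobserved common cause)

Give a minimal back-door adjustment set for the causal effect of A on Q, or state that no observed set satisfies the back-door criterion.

A→Q: no observed back-door set.

desc(A)\{A}={F,Q}; candidates ⊆ {B,D,P,Y}.
A↔Q: latent back-door arc(s) into A.
size 0: {}; under {} A still reaches {B,D,Q} ∋ Q.
size 1: {B}, {D}, {P} …(+1); under {B} A still reaches {Q} ∋ Q.
size 2: {B,D}, {B,P}, {B,Y} …(+3); under {B,D} A still reaches {Q} ∋ Q.
A↔Q cannot be blocked by any observed set — no back-door set.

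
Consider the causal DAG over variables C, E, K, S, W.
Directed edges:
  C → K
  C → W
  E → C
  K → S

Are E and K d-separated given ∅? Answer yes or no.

Bayes-Ball from E | ∅ reaches {C,K,S,W}.
K ∈ reach(E|∅) ⇒ E ⊥̸ K | ∅.

No — E and K are d-connected given ∅.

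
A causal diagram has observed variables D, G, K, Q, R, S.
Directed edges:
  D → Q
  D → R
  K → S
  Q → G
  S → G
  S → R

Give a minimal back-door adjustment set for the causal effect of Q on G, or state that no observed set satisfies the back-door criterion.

Q→G: minimal back-door set ∅.

desc(Q)\{Q}={G}; candidates ⊆ {D,K,R,S}.
∅: Q⊥G given ∅ in G with Q→· removed — back-door holds.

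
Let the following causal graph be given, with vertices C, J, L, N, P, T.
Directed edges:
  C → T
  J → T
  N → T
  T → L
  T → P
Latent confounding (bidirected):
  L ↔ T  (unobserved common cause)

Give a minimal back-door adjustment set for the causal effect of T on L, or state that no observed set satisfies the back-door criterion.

desc(T)\{T}={L,P}; candidates ⊆ {C,J,N}.
T↔L: latent back-door arc(s) into T.
size 0: {}; under {} T still reaches {C,J,L,N} ∋ L.
size 1: {C}, {J}, {N}; under {C} T still reaches {J,L,N} ∋ L.
size 2: {C,J}, {C,N}, {J,N}; under {C,J} T still reaches {L,N} ∋ L.
T↔L cannot be blocked by any observed set — no back-door set.

T→L: no observed back-door set.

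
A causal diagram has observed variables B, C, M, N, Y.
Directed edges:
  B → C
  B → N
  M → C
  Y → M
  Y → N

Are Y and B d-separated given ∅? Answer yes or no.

Yes — Y ⊥ B | ∅.

Bayes-Ball from Y | ∅ reaches {C,M,N}.
B ∉ reach(Y|∅) ⇒ Y ⊥ B | ∅.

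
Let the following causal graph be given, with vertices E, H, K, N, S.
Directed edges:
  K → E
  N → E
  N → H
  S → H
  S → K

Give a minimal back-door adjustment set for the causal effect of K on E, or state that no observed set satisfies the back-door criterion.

K→E: minimal back-door set ∅.

desc(K)\{K}={E}; candidates ⊆ {H,N,S}.
∅: K⊥E given ∅ in G with K→· removed — back-door holds.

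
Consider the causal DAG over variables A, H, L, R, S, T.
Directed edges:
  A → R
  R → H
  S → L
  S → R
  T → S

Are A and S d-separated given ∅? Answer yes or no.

Bayes-Ball from A | ∅ reaches {H,R}.
S ∉ reach(A|∅) ⇒ A ⊥ S | ∅.

Yes — A ⊥ S | ∅.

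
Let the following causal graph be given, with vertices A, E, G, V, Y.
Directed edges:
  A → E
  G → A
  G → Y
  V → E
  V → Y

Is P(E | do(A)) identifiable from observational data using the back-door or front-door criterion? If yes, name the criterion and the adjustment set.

P(E|do(A)): backdoor, adjust for ∅.

desc(A)\{A}={E}; candidates ⊆ {G,V,Y}.
∅: A⊥E given ∅ in G with A→· removed — back-door holds.
P(E|do(A)) = P(E|A) — no adjustment needed.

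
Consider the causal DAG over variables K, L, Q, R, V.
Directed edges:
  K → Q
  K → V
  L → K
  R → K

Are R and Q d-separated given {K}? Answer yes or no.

Yes — R ⊥ Q | {K}.

Bayes-Ball from R | {K} reaches {L}.
Q ∉ reach(R|{K}) ⇒ R ⊥ Q | {K}.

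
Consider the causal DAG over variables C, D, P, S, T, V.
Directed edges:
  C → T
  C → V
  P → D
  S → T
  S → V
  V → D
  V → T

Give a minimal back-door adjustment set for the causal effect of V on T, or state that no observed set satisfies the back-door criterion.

V→T: minimal back-door set {C, S}.

desc(V)\{V}={D,T}; candidates ⊆ {C,P,S}.
size 0: {}; under {} V still reaches {C,S,T} ∋ T.
size 1: {C}, {P}, {S}; under {C} V still reaches {S,T} ∋ T.
{C,S}: V⊥T given {C,S} in G with V→· removed — back-door holds.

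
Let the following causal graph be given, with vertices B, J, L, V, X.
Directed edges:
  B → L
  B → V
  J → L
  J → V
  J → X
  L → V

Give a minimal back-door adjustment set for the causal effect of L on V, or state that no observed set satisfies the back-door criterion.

desc(L)\{L}={V}; candidates ⊆ {B,J,X}.
size 0: {}; under {} L still reaches {B,J,V,X} ∋ V.
size 1: {B}, {J}, {X}; under {B} L still reaches {J,V,X} ∋ V.
{B,J}: L⊥V given {B,J} in G with L→· removed — back-door holds.

L→V: minimal back-door set {B, J}.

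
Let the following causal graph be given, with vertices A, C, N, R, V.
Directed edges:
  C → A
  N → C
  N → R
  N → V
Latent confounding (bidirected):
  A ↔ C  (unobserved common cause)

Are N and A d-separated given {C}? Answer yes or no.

No — N and A are d-connected given {C}.

Bayes-Ball from N | {C} reaches {A,R,V}.
A ∈ reach(N|{C}) ⇒ N ⊥̸ A | {C}.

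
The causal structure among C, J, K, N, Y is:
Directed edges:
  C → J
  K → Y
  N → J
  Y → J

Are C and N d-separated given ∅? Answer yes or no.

Yes — C ⊥ N | ∅.

Bayes-Ball from C | ∅ reaches {J}.
N ∉ reach(C|∅) ⇒ C ⊥ N | ∅.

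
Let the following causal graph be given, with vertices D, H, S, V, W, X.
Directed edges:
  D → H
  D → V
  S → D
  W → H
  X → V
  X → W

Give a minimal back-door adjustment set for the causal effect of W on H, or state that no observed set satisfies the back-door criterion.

desc(W)\{W}={H}; candidates ⊆ {D,S,V,X}.
∅: W⊥H given ∅ in G with W→· removed — back-door holds.

W→H: minimal back-door set ∅.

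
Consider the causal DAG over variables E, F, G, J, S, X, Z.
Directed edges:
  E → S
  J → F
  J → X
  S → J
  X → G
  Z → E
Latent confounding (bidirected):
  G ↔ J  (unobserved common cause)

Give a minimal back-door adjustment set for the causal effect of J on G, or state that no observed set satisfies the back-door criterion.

J→G: no observed back-door set.

desc(J)\{J}={F,G,X}; candidates ⊆ {E,S,Z}.
J↔G: latent back-door arc(s) into J.
size 0: {}; under {} J still reaches {E,G,S,Z} ∋ G.
size 1: {E}, {S}, {Z}; under {E} J still reaches {G,S} ∋ G.
size 2: {E,S}, {E,Z}, {S,Z}; under {E,S} J still reaches {G} ∋ G.
J↔G cannot be blocked by any observed set — no back-door set.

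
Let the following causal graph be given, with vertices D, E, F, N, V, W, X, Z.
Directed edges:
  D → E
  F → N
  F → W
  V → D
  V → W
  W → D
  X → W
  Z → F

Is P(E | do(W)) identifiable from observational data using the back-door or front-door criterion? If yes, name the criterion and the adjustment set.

P(E|do(W)): backdoor, adjust for {V}.

desc(W)\{W}={D,E}; candidates ⊆ {F,N,V,X,Z}.
size 0: {}; under {} W still reaches {D,E,F,N,V,X,Z} ∋ E.
{V}: W⊥E given {V} in G with W→· removed — back-door holds.
P(E|do(W)) = Σ_{V} P(E|W,V)·P(V).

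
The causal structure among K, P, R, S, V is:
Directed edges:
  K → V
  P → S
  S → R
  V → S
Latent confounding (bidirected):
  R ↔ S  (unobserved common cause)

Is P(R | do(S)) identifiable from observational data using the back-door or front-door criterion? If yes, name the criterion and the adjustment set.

P(R|do(S)): not identifiable (no BD/FD set).

desc(S)\{S}={R}; candidates ⊆ {K,P,V}.
S↔R: latent back-door arc(s) into S.
size 0: {}; under {} S still reaches {K,P,R,V} ∋ R.
size 1: {K}, {P}, {V}; under {K} S still reaches {P,R,V} ∋ R.
size 2: {K,P}, {K,V}, {P,V}; under {K,P} S still reaches {R,V} ∋ R.
S↔R cannot be blocked by any observed set — no back-door set.
No mediator lies on a directed S→…→R path.
Neither criterion identifies P(R|do(S)) in this graph.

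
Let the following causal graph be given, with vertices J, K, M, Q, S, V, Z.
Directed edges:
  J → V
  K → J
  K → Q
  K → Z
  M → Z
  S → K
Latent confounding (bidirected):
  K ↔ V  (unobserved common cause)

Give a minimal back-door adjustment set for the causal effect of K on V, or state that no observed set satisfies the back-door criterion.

desc(K)\{K}={J,Q,V,Z}; candidates ⊆ {M,S}.
K↔V: latent back-door arc(s) into K.
size 0: {}; under {} K still reaches {S,V} ∋ V.
size 1: {M}, {S}; under {M} K still reaches {S,V} ∋ V.
size 2: {M,S}; under {M,S} K still reaches {V} ∋ V.
K↔V cannot be blocked by any observed set — no back-door set.

K→V: no observed back-door set.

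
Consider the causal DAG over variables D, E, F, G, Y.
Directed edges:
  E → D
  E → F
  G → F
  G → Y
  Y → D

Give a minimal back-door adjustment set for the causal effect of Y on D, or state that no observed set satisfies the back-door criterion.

Y→D: minimal back-door set ∅.

desc(Y)\{Y}={D}; candidates ⊆ {E,F,G}.
∅: Y⊥D given ∅ in G with Y→· removed — back-door holds.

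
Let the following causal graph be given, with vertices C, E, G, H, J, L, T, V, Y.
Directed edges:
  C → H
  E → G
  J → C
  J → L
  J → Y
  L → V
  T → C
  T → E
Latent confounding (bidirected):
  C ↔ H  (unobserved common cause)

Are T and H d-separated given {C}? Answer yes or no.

No — T and H are d-connected given {C}.

Bayes-Ball from T | {C} reaches {E,G,H,J,L,V,Y}.
H ∈ reach(T|{C}) ⇒ T ⊥̸ H | {C}.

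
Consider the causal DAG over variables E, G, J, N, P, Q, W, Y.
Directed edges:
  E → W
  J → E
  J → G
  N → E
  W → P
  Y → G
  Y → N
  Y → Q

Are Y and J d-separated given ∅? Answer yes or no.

Yes — Y ⊥ J | ∅.

Bayes-Ball from Y | ∅ reaches {E,G,N,P,Q,W}.
J ∉ reach(Y|∅) ⇒ Y ⊥ J | ∅.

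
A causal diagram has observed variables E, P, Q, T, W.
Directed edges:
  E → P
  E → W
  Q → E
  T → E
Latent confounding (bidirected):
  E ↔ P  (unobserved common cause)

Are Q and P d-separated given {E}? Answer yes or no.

Bayes-Ball from Q | {E} reaches {P,T}.
P ∈ reach(Q|{E}) ⇒ Q ⊥̸ P | {E}.

No — Q and P are d-connected given {E}.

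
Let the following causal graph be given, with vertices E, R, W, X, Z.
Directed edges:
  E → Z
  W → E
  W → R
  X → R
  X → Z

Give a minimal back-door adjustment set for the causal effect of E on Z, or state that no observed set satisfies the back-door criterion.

desc(E)\{E}={Z}; candidates ⊆ {R,W,X}.
∅: E⊥Z given ∅ in G with E→· removed — back-door holds.

E→Z: minimal back-door set ∅.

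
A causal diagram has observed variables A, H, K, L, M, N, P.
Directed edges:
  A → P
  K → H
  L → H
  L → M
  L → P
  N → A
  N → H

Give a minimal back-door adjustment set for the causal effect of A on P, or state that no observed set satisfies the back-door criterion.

desc(A)\{A}={P}; candidates ⊆ {H,K,L,M,N}.
∅: A⊥P given ∅ in G with A→· removed — back-door holds.

A→P: minimal back-door set ∅.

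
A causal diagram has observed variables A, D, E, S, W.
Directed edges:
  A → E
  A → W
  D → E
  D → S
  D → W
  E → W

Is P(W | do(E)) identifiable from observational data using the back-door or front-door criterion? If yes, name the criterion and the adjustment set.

desc(E)\{E}={W}; candidates ⊆ {A,D,S}.
size 0: {}; under {} E still reaches {A,D,S,W} ∋ W.
size 1: {A}, {D}, {S}; under {A} E still reaches {D,S,W} ∋ W.
{A,D}: E⊥W given {A,D} in G with E→· removed — back-door holds.
P(W|do(E)) = Σ_{A,D} P(W|E,A,D)·P(A,D).

P(W|do(E)): backdoor, adjust for {A, D}.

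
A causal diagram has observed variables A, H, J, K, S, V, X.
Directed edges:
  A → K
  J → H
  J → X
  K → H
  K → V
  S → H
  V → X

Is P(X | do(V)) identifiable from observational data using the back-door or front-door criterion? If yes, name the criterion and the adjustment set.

P(X|do(V)): backdoor, adjust for ∅.

desc(V)\{V}={X}; candidates ⊆ {A,H,J,K,S}.
∅: V⊥X given ∅ in G with V→· removed — back-door holds.
P(X|do(V)) = P(X|V) — no adjustment needed.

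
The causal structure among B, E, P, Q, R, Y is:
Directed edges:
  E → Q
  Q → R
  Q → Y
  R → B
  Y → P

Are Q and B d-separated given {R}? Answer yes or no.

Bayes-Ball from Q | {R} reaches {E,P,Y}.
B ∉ reach(Q|{R}) ⇒ Q ⊥ B | {R}.

Yes — Q ⊥ B | {R}.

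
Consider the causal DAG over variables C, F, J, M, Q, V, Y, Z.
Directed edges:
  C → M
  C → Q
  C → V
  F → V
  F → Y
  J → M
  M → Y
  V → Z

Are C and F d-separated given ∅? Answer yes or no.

Bayes-Ball from C | ∅ reaches {M,Q,V,Y,Z}.
F ∉ reach(C|∅) ⇒ C ⊥ F | ∅.

Yes — C ⊥ F | ∅.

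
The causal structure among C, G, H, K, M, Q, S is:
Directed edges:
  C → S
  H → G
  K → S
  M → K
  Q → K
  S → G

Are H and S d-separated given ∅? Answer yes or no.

Bayes-Ball from H | ∅ reaches {G}.
S ∉ reach(H|∅) ⇒ H ⊥ S | ∅.

Yes — H ⊥ S | ∅.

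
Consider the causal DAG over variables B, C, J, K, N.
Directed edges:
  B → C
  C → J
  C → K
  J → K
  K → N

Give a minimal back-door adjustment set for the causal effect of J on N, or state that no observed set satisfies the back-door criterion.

J→N: minimal back-door set {C}.

desc(J)\{J}={K,N}; candidates ⊆ {B,C}.
size 0: {}; under {} J still reaches {B,C,K,N} ∋ N.
{C}: J⊥N given {C} in G with J→· removed — back-door holds.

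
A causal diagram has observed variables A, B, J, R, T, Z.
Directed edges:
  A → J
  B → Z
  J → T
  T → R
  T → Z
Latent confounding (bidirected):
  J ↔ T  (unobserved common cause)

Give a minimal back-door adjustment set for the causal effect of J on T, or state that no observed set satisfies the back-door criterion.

J→T: no observed back-door set.

desc(J)\{J}={R,T,Z}; candidates ⊆ {A,B}.
J↔T: latent back-door arc(s) into J.
size 0: {}; under {} J still reaches {A,R,T,Z} ∋ T.
size 1: {A}, {B}; under {A} J still reaches {R,T,Z} ∋ T.
size 2: {A,B}; under {A,B} J still reaches {R,T,Z} ∋ T.
J↔T cannot be blocked by any observed set — no back-door set.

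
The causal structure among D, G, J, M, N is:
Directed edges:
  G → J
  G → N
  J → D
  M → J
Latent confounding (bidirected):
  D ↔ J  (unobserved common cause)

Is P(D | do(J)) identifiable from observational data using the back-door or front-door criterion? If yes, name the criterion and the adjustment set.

P(D|do(J)): not identifiable (no BD/FD set).

desc(J)\{J}={D}; candidates ⊆ {G,M,N}.
J↔D: latent back-door arc(s) into J.
size 0: {}; under {} J still reaches {D,G,M,N} ∋ D.
size 1: {G}, {M}, {N}; under {G} J still reaches {D,M} ∋ D.
size 2: {G,M}, {G,N}, {M,N}; under {G,M} J still reaches {D} ∋ D.
J↔D cannot be blocked by any observed set — no back-door set.
No mediator lies on a directed J→…→D path.
Neither criterion identifies P(D|do(J)) in this graph.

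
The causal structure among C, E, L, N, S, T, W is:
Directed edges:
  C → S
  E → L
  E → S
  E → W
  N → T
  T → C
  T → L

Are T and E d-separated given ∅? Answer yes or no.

Yes — T ⊥ E | ∅.

Bayes-Ball from T | ∅ reaches {C,L,N,S}.
E ∉ reach(T|∅) ⇒ T ⊥ E | ∅.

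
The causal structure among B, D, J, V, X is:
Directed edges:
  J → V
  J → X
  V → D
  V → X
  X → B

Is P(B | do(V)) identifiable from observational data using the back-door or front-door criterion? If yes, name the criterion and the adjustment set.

P(B|do(V)): backdoor, adjust for {J}.

desc(V)\{V}={B,D,X}; candidates ⊆ {J}.
size 0: {}; under {} V still reaches {B,J,X} ∋ B.
{J}: V⊥B given {J} in G with V→· removed — back-door holds.
P(B|do(V)) = Σ_{J} P(B|V,J)·P(J).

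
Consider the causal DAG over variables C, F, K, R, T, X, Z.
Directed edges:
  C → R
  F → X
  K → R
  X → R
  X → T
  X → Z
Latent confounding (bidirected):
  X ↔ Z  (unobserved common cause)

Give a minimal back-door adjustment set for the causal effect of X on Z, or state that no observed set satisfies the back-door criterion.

X→Z: no observed back-door set.

desc(X)\{X}={R,T,Z}; candidates ⊆ {C,F,K}.
X↔Z: latent back-door arc(s) into X.
size 0: {}; under {} X still reaches {F,Z} ∋ Z.
size 1: {C}, {F}, {K}; under {C} X still reaches {F,Z} ∋ Z.
size 2: {C,F}, {C,K}, {F,K}; under {C,F} X still reaches {Z} ∋ Z.
X↔Z cannot be blocked by any observed set — no back-door set.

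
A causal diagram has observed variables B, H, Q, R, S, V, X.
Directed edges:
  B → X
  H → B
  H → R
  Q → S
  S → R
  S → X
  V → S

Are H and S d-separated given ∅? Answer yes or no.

Bayes-Ball from H | ∅ reaches {B,R,X}.
S ∉ reach(H|∅) ⇒ H ⊥ S | ∅.

Yes — H ⊥ S | ∅.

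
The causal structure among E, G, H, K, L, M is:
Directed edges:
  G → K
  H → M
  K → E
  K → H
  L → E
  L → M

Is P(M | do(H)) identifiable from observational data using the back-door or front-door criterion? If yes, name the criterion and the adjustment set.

P(M|do(H)): backdoor, adjust for ∅.

desc(H)\{H}={M}; candidates ⊆ {E,G,K,L}.
∅: H⊥M given ∅ in G with H→· removed — back-door holds.
P(M|do(H)) = P(M|H) — no adjustment needed.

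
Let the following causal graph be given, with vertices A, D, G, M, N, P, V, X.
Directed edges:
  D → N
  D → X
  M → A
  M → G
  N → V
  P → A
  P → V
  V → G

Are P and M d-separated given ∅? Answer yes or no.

Bayes-Ball from P | ∅ reaches {A,G,V}.
M ∉ reach(P|∅) ⇒ P ⊥ M | ∅.

Yes — P ⊥ M | ∅.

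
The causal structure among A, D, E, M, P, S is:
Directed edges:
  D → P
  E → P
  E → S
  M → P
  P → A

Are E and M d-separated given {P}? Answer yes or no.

No — E and M are d-connected given {P}.

Bayes-Ball from E | {P} reaches {D,M,S}.
M ∈ reach(E|{P}) ⇒ E ⊥̸ M | {P}.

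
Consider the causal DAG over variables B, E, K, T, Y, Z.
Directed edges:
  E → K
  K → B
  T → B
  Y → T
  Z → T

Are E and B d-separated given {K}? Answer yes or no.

Yes — E ⊥ B | {K}.

Bayes-Ball from E | {K} reaches ∅.
B ∉ reach(E|{K}) ⇒ E ⊥ B | {K}.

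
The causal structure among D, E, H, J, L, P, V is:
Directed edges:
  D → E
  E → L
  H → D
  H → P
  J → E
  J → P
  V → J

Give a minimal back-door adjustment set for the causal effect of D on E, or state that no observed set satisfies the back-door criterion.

D→E: minimal back-door set ∅.

desc(D)\{D}={E,L}; candidates ⊆ {H,J,P,V}.
∅: D⊥E given ∅ in G with D→· removed — back-door holds.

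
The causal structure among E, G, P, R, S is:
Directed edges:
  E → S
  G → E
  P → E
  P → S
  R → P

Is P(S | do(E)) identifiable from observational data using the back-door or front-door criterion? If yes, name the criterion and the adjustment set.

P(S|do(E)): backdoor, adjust for {P}.

desc(E)\{E}={S}; candidates ⊆ {G,P,R}.
size 0: {}; under {} E still reaches {G,P,R,S} ∋ S.
{P}: E⊥S given {P} in G with E→· removed — back-door holds.
P(S|do(E)) = Σ_{P} P(S|E,P)·P(P).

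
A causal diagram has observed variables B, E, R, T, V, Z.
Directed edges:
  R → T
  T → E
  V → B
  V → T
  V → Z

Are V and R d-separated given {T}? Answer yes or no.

No — V and R are d-connected given {T}.

Bayes-Ball from V | {T} reaches {B,R,Z}.
R ∈ reach(V|{T}) ⇒ V ⊥̸ R | {T}.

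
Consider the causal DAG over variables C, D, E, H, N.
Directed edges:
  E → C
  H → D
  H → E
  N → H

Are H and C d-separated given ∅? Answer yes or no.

No — H and C are d-connected given ∅.

Bayes-Ball from H | ∅ reaches {C,D,E,N}.
C ∈ reach(H|∅) ⇒ H ⊥̸ C | ∅.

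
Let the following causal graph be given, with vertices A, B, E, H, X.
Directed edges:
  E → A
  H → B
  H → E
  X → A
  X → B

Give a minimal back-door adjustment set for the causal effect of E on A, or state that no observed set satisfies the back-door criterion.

desc(E)\{E}={A}; candidates ⊆ {B,H,X}.
∅: E⊥A given ∅ in G with E→· removed — back-door holds.

E→A: minimal back-door set ∅.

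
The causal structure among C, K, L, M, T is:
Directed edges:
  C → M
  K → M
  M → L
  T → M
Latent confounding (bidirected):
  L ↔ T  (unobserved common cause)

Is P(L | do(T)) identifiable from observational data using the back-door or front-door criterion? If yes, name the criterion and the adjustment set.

desc(T)\{T}={L,M}; candidates ⊆ {C,K}.
T↔L: latent back-door arc(s) into T.
size 0: {}; under {} T still reaches {L} ∋ L.
size 1: {C}, {K}; under {C} T still reaches {L} ∋ L.
size 2: {C,K}; under {C,K} T still reaches {L} ∋ L.
T↔L cannot be blocked by any observed set — no back-door set.
{M}: (i) intercepts every directed T→L path; (ii) no back-door T→{M}; (iii) {T} blocks every back-door {M}→L. Front-door holds.
P(L|do(T)) = Σ_{M} P(M|T) Σ_{T'} P(L|M,T')P(T').

P(L|do(T)): frontdoor, adjust for {M}.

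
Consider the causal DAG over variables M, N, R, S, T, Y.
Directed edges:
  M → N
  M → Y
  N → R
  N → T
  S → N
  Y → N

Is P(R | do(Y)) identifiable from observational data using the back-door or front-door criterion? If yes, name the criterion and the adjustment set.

desc(Y)\{Y}={N,R,T}; candidates ⊆ {M,S}.
size 0: {}; under {} Y still reaches {M,N,R,T} ∋ R.
{M}: Y⊥R given {M} in G with Y→· removed — back-door holds.
P(R|do(Y)) = Σ_{M} P(R|Y,M)·P(M).

P(R|do(Y)): backdoor, adjust for {M}.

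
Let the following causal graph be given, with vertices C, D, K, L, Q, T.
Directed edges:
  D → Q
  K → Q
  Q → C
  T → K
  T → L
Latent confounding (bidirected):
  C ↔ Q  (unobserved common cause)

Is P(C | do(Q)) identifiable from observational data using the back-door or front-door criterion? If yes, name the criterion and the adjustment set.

desc(Q)\{Q}={C}; candidates ⊆ {D,K,L,T}.
Q↔C: latent back-door arc(s) into Q.
size 0: {}; under {} Q still reaches {C,D,K,L,T} ∋ C.
size 1: {D}, {K}, {L} …(+1); under {D} Q still reaches {C,K,L,T} ∋ C.
size 2: {D,K}, {D,L}, {D,T} …(+3); under {D,K} Q still reaches {C} ∋ C.
Q↔C cannot be blocked by any observed set — no back-door set.
No mediator lies on a directed Q→…→C path.
Neither criterion identifies P(C|do(Q)) in this graph.

P(C|do(Q)): not identifiable (no BD/FD set).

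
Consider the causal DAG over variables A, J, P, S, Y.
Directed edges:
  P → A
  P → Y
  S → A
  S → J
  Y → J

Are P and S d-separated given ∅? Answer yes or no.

Yes — P ⊥ S | ∅.

Bayes-Ball from P | ∅ reaches {A,J,Y}.
S ∉ reach(P|∅) ⇒ P ⊥ S | ∅.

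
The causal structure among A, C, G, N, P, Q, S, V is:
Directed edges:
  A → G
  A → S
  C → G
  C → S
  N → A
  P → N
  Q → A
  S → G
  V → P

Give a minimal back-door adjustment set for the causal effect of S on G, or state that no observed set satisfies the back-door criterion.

desc(S)\{S}={G}; candidates ⊆ {A,C,N,P,Q,V}.
size 0: {}; under {} S still reaches {A,C,G,N,P,Q,V} ∋ G.
size 1: {A}, {C}, {N} …(+3); under {A} S still reaches {C,G} ∋ G.
{A,C}: S⊥G given {A,C} in G with S→· removed — back-door holds.

S→G: minimal back-door set {A, C}.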